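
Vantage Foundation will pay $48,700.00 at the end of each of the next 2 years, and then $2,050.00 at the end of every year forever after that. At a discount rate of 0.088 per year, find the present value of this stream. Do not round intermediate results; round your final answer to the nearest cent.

$105581.15

PV of 2-year annuity: $48,700.00 × [1 − (1+0.088)^−2] / 0.088 = 85901.68144
Perpetuity value at year 2: $2,050.00 / 0.088 = 23295.45455
PV of perpetuity: 23295.45455 / (1+0.088)^2 = 19679.47001
Total PV = 85901.68144 + 19679.47001 = 105581.15145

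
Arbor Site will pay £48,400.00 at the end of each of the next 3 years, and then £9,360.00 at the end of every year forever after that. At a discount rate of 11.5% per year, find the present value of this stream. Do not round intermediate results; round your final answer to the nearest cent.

PV of 3-year annuity: £48,400.00 × [1 − (1+0.115)^−3] / 0.115 = 117254.77830
Perpetuity value at year 3: £9,360.00 / 0.115 = 81391.30435
PV of perpetuity: 81391.30435 / (1+0.115)^3 = 58715.58689
Total PV = 117254.77830 + 58715.58689 = 175970.36519

£175970.37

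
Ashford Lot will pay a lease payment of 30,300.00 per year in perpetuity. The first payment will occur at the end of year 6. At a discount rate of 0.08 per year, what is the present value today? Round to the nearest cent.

Value at end of year 5: C / r = 30,300.00 / 0.08 = 378,750.0000
Discount to today: PV = 378,750.0000 / (1 + 0.08)^5 = 378,750.0000 / 1.469328 = 257,770.89

257770.89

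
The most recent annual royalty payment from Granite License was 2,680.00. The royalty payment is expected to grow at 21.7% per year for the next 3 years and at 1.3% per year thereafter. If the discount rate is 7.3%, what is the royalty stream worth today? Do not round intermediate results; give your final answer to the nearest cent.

D_1 = 3261.56000
D_2 = 3969.31852
D_3 = 4830.66064
Terminal value at year 3: TV = D_3×(1+g_2)/(r−g_2) = 4893.45923/0.06 = 81557.65379
P_0 = D_1/(1+r)^1 + D_2/(1+r)^2 + D_3/(1+r)^3 + TV/(1+r)^3
    = 3039.66449 + 3447.59710 + 3910.27555 + 66018.48560 = 76416.02274

76416.02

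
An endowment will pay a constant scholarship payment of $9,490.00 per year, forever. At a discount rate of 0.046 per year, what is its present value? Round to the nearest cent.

Level perpetuity: PV = C / r = $9,490.00 / 0.046 = $206,304.35

$206304.35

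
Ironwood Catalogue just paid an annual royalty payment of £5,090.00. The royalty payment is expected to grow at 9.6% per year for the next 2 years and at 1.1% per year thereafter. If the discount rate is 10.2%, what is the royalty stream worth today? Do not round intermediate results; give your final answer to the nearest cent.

D_1 = 5578.64000
D_2 = 6114.18944
Terminal value at year 2: TV = D_2×(1+g_2)/(r−g_2) = 6181.44552/0.091 = 67927.97279
P_0 = D_1/(1+r)^1 + D_2/(1+r)^2 + TV/(1+r)^2
    = 5062.28675 + 5034.72439 + 55935.23472 = 66032.24587

£66032.25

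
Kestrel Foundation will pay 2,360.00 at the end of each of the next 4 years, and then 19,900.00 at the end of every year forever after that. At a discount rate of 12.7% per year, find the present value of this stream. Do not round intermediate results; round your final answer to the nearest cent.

PV of 4-year annuity: 2,360.00 × [1 − (1+0.127)^−4] / 0.127 = 7063.73447
Perpetuity value at year 4: 19,900.00 / 0.127 = 156692.91339
PV of perpetuity: 156692.91339 / (1+0.127)^4 = 97130.06766
Total PV = 7063.73447 + 97130.06766 = 104193.80213

104193.80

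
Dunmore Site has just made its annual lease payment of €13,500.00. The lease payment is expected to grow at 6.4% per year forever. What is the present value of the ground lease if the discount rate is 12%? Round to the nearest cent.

D₁ = D₀ × (1 + g) = €13,500.00 × 1.064 = €14,364.0000
Growing perpetuity: P = D₁ / (r − g) = €14,364.0000 / (0.12 − 0.064) = €256,500.00

€256500.00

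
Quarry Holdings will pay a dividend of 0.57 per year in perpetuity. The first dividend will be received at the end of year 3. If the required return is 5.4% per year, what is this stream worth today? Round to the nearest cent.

9.50

Value at end of year 2: C / r = 0.57 / 0.054 = 10.5556
Discount to today: PV = 10.5556 / (1 + 0.054)^2 = 10.5556 / 1.110916 = 9.50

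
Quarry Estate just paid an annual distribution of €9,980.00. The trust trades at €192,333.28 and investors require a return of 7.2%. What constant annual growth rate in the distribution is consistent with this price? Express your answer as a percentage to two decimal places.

P = D₀(1+g)/(r−g) ⇒ P(r−g) = D₀(1+g) ⇒ g(P+D₀) = P·r − D₀
g = (P·r − D₀)/(P + D₀) = (€192,333.28×0.072 − €9,980.00) / (€192,333.28 + €9,980.00) = 0.019119

1.91%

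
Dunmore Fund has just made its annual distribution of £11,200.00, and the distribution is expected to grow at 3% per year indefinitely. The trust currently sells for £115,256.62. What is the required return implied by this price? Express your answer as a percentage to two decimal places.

13.01%

D₁ = £11,200.00 × 1.03 = £11,536.0000
P = D₁/(r − g) ⇒ r = D₁/P + g = £11,536.0000/£115,256.62 + 0.03 = 0.100090 + 0.03 = 0.130090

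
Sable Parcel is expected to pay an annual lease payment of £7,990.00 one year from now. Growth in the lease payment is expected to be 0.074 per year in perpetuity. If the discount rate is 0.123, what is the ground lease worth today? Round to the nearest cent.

Growing perpetuity: P = D₁ / (r − g) = £7,990.0000 / (0.123 − 0.074) = £163,061.22

£163061.22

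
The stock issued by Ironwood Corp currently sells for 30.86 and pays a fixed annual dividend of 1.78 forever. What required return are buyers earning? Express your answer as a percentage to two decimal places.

P = C/r ⇒ r = C/P = 1.78/30.86 = 0.057680

5.77%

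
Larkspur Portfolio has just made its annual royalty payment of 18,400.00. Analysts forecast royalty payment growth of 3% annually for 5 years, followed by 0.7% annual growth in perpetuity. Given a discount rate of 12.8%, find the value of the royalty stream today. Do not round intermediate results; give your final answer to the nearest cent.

167832.28

D_1 = 18952.00000
D_2 = 19520.56000
D_3 = 20106.17680
D_4 = 20709.36210
D_5 = 21330.64297
Terminal value at year 5: TV = D_5×(1+g_2)/(r−g_2) = 21479.95747/0.121 = 177520.30965
P_0 = D_1/(1+r)^1 + D_2/(1+r)^2 + D_3/(1+r)^3 + D_4/(1+r)^4 + D_5/(1+r)^5 + TV/(1+r)^5
    = 16801.41844 + 15341.72074 + 14008.84075 + 12791.76061 + 11680.41971 + 97208.12102 = 167832.28126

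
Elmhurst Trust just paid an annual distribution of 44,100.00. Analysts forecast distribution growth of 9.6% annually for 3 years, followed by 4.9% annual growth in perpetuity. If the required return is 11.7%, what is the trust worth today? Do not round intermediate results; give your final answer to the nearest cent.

D_1 = 48333.60000
D_2 = 52973.62560
D_3 = 58059.09366
Terminal value at year 3: TV = D_3×(1+g_2)/(r−g_2) = 60903.98925/0.068 = 895646.90069
P_0 = D_1/(1+r)^1 + D_2/(1+r)^2 + D_3/(1+r)^3 + TV/(1+r)^3
    = 43270.90421 + 42457.39571 + 41659.18147 + 642654.13767 = 770041.61906

770041.62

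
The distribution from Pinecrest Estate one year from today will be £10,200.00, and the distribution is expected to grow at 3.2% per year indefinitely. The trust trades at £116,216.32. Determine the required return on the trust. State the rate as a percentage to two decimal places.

11.98%

P = D₁/(r − g) ⇒ r = D₁/P + g = £10,200.0000/£116,216.32 + 0.032 = 0.087767 + 0.032 = 0.119767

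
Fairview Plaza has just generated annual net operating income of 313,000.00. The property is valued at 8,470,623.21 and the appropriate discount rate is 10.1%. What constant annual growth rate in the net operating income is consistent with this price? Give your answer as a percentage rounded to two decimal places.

6.18%

P = D₀(1+g)/(r−g) ⇒ P(r−g) = D₀(1+g) ⇒ g(P+D₀) = P·r − D₀
g = (P·r − D₀)/(P + D₀) = (8,470,623.21×0.101 − 313,000.00) / (8,470,623.21 + 313,000.00) = 0.061766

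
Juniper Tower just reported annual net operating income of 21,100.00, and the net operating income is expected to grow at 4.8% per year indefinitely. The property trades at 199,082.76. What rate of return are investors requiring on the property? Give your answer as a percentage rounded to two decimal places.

15.91%

D₁ = 21,100.00 × 1.048 = 22,112.8000
P = D₁/(r − g) ⇒ r = D₁/P + g = 22,112.8000/199,082.76 + 0.048 = 0.111073 + 0.048 = 0.159073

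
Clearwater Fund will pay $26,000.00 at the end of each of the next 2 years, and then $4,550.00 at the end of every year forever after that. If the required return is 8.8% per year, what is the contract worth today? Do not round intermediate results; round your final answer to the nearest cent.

$89540.09

PV of 2-year annuity: $26,000.00 × [1 − (1+0.088)^−2] / 0.088 = 45861.26730
Perpetuity value at year 2: $4,550.00 / 0.088 = 51704.54545
PV of perpetuity: 51704.54545 / (1+0.088)^2 = 43678.82368
Total PV = 45861.26730 + 43678.82368 = 89540.09098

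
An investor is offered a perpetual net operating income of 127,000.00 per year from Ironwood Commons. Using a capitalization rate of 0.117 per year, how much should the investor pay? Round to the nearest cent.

Level perpetuity: PV = C / r = 127,000.00 / 0.117 = 1,085,470.09

1085470.09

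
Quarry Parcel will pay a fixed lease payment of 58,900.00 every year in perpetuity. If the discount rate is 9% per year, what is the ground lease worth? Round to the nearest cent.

Level perpetuity: PV = C / r = 58,900.00 / 0.09 = 654,444.44

654444.44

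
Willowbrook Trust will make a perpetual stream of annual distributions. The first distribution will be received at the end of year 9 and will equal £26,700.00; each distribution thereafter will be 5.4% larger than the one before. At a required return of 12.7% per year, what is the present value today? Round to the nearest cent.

£140539.07

Value at end of year 8: C₁ / (r − g) = £26,700.00 / (0.127 − 0.054) = £365,753.4247
Discount to today: PV = £365,753.4247 / (1 + 0.127)^8 = £365,753.4247 / 2.602504 = £140,539.07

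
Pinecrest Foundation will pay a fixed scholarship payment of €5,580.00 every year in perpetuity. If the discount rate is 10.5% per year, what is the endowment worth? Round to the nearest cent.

€53142.86

Level perpetuity: PV = C / r = €5,580.00 / 0.105 = €53,142.86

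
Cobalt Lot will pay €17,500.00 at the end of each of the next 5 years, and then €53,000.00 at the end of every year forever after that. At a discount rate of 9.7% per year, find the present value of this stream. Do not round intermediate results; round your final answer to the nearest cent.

PV of 5-year annuity: €17,500.00 × [1 − (1+0.097)^−5] / 0.097 = 66850.33347
Perpetuity value at year 5: €53,000.00 / 0.097 = 546391.75258
PV of perpetuity: 546391.75258 / (1+0.097)^5 = 343930.74264
Total PV = 66850.33347 + 343930.74264 = 410781.07611

€410781.08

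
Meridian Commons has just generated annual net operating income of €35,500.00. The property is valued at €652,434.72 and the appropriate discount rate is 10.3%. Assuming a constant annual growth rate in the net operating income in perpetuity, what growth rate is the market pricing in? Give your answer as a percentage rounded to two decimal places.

4.61%

P = D₀(1+g)/(r−g) ⇒ P(r−g) = D₀(1+g) ⇒ g(P+D₀) = P·r − D₀
g = (P·r − D₀)/(P + D₀) = (€652,434.72×0.103 − €35,500.00) / (€652,434.72 + €35,500.00) = 0.046081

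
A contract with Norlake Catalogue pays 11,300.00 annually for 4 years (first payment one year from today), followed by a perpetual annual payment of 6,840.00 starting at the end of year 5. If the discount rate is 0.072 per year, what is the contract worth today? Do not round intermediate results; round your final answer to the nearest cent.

PV of 4-year annuity: 11,300.00 × [1 − (1+0.072)^−4] / 0.072 = 38103.30542
Perpetuity value at year 4: 6,840.00 / 0.072 = 95000.00000
PV of perpetuity: 95000.00000 / (1+0.072)^4 = 71935.69831
Total PV = 38103.30542 + 71935.69831 = 110039.00373

110039.00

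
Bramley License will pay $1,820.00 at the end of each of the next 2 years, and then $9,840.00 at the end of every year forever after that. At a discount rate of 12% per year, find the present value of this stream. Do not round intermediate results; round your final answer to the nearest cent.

PV of 2-year annuity: $1,820.00 × [1 − (1+0.12)^−2] / 0.12 = 3075.89286
Perpetuity value at year 2: $9,840.00 / 0.12 = 82000.00000
PV of perpetuity: 82000.00000 / (1+0.12)^2 = 65369.89796
Total PV = 3075.89286 + 65369.89796 = 68445.79082

$68445.79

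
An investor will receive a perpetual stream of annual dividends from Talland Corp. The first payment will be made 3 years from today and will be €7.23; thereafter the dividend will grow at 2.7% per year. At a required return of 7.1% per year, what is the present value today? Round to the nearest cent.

€143.25

Value at end of year 2: C₁ / (r − g) = €7.23 / (0.071 − 0.027) = €164.3182
Discount to today: PV = €164.3182 / (1 + 0.071)^2 = €164.3182 / 1.147041 = €143.25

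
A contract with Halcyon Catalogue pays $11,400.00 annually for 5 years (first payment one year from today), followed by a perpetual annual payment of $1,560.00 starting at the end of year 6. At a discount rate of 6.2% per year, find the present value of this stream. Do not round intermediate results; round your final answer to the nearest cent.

PV of 5-year annuity: $11,400.00 × [1 − (1+0.062)^−5] / 0.062 = 47760.79721
Perpetuity value at year 5: $1,560.00 / 0.062 = 25161.29032
PV of perpetuity: 25161.29032 / (1+0.062)^5 = 18625.60228
Total PV = 47760.79721 + 18625.60228 = 66386.39949

$66386.40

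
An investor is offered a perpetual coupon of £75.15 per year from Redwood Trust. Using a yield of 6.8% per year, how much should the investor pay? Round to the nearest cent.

Level perpetuity: PV = C / r = £75.15 / 0.068 = £1,105.15

£1105.15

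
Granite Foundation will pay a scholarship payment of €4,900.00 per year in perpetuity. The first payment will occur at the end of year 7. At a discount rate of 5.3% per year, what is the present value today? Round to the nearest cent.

€67818.78

Value at end of year 6: C / r = €4,900.00 / 0.053 = €92,452.8302
Discount to today: PV = €92,452.8302 / (1 + 0.053)^6 = €92,452.8302 / 1.363233 = €67,818.78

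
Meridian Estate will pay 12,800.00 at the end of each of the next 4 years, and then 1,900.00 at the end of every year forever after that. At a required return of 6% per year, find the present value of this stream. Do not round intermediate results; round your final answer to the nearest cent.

69436.32

PV of 4-year annuity: 12,800.00 × [1 − (1+0.06)^−4] / 0.06 = 44353.35184
Perpetuity value at year 4: 1,900.00 / 0.06 = 31666.66667
PV of perpetuity: 31666.66667 / (1+0.06)^4 = 25082.96600
Total PV = 44353.35184 + 25082.96600 = 69436.31785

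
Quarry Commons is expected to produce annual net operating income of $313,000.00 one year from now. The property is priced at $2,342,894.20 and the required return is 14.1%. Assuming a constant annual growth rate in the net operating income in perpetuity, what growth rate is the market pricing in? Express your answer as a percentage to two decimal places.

P = D₁/(r−g) ⇒ g = r − D₁/P = 0.141 − $313,000.00/$2,342,894.20 = 0.007405

0.74%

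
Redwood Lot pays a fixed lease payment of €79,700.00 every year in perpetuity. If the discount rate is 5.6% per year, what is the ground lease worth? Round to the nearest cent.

€1423214.29

Level perpetuity: PV = C / r = €79,700.00 / 0.056 = €1,423,214.29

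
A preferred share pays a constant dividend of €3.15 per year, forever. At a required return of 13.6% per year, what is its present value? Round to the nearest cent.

Level perpetuity: PV = C / r = €3.15 / 0.136 = €23.16

€23.16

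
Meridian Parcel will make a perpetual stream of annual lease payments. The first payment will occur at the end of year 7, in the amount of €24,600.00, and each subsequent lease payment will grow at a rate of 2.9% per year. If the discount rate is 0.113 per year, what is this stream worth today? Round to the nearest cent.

Value at end of year 6: C₁ / (r − g) = €24,600.00 / (0.113 − 0.029) = €292,857.1429
Discount to today: PV = €292,857.1429 / (1 + 0.113)^6 = €292,857.1429 / 1.900951 = €154,058.21

€154058.21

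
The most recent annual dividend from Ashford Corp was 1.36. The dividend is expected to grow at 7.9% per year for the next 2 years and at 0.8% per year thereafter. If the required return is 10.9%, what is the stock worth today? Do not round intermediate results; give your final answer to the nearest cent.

15.46

D_1 = 1.46744
D_2 = 1.58337
Terminal value at year 2: TV = D_2×(1+g_2)/(r−g_2) = 1.59603/0.101 = 15.80232
P_0 = D_1/(1+r)^1 + D_2/(1+r)^2 + TV/(1+r)^2
    = 1.32321 + 1.28742 + 12.84866 = 15.45929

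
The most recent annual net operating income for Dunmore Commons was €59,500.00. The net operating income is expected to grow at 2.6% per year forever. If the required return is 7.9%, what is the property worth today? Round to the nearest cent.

D₁ = D₀ × (1 + g) = €59,500.00 × 1.026 = €61,047.0000
Growing perpetuity: P = D₁ / (r − g) = €61,047.0000 / (0.079 − 0.026) = €1,151,830.19

€1151830.19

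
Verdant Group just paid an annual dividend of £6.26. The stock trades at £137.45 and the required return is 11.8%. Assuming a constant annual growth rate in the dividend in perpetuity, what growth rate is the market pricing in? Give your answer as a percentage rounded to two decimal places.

6.93%

P = D₀(1+g)/(r−g) ⇒ P(r−g) = D₀(1+g) ⇒ g(P+D₀) = P·r − D₀
g = (P·r − D₀)/(P + D₀) = (£137.45×0.118 − £6.26) / (£137.45 + £6.26) = 0.069300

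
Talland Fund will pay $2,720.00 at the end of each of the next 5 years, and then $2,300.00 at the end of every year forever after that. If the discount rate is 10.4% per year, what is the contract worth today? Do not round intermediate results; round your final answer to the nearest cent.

PV of 5-year annuity: $2,720.00 × [1 − (1+0.104)^−5] / 0.104 = 10206.43476
Perpetuity value at year 5: $2,300.00 / 0.104 = 22115.38462
PV of perpetuity: 22115.38462 / (1+0.104)^5 = 13484.94346
Total PV = 10206.43476 + 13484.94346 = 23691.37822

$23691.38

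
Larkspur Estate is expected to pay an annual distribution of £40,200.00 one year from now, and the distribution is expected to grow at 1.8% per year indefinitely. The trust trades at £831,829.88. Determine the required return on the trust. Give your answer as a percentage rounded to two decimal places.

P = D₁/(r − g) ⇒ r = D₁/P + g = £40,200.0000/£831,829.88 + 0.018 = 0.048327 + 0.018 = 0.066327

6.63%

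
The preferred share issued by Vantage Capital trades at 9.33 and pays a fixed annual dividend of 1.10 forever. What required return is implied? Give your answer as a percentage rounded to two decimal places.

11.79%

P = C/r ⇒ r = C/P = 1.10/9.33 = 0.117899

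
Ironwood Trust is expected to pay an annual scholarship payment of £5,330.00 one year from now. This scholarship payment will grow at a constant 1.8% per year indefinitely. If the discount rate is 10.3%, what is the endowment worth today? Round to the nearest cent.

£62705.88

Growing perpetuity: P = D₁ / (r − g) = £5,330.0000 / (0.103 − 0.018) = £62,705.88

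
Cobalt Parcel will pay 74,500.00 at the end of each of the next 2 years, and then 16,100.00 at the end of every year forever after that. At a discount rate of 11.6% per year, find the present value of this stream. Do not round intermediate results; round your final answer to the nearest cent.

238013.31

PV of 2-year annuity: 74,500.00 × [1 − (1+0.116)^−2] / 0.116 = 126573.72079
Perpetuity value at year 2: 16,100.00 / 0.116 = 138793.10345
PV of perpetuity: 138793.10345 / (1+0.116)^2 = 111439.58795
Total PV = 126573.72079 + 111439.58795 = 238013.30874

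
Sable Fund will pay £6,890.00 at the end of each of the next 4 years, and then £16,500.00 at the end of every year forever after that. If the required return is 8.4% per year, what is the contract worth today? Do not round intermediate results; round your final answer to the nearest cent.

PV of 4-year annuity: £6,890.00 × [1 − (1+0.084)^−4] / 0.084 = 22618.83595
Perpetuity value at year 4: £16,500.00 / 0.084 = 196428.57143
PV of perpetuity: 196428.57143 / (1+0.084)^4 = 142261.54775
Total PV = 22618.83595 + 142261.54775 = 164880.38370

£164880.38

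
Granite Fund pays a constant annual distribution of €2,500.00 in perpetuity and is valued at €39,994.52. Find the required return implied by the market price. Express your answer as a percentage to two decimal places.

P = C/r ⇒ r = C/P = €2,500.00/€39,994.52 = 0.062509

6.25%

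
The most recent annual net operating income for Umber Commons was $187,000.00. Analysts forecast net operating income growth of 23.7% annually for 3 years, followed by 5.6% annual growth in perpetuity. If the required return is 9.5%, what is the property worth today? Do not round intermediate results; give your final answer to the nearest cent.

$8019232.79

D_1 = 231319.00000
D_2 = 286141.60300
D_3 = 353957.16291
Terminal value at year 3: TV = D_3×(1+g_2)/(r−g_2) = 373778.76403/0.039 = 9584070.87267
P_0 = D_1/(1+r)^1 + D_2/(1+r)^2 + D_3/(1+r)^3 + TV/(1+r)^3
    = 211250.22831 + 238645.23509 + 269592.83635 + 7299744.49192 = 8019232.79166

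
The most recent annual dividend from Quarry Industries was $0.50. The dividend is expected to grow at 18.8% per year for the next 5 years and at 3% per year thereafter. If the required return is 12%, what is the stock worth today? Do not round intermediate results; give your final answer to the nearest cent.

D_1 = 0.59400
D_2 = 0.70567
D_3 = 0.83834
D_4 = 0.99595
D_5 = 1.18318
Terminal value at year 5: TV = D_5×(1+g_2)/(r−g_2) = 1.21868/0.09 = 13.54088
P_0 = D_1/(1+r)^1 + D_2/(1+r)^2 + D_3/(1+r)^3 + D_4/(1+r)^4 + D_5/(1+r)^5 + TV/(1+r)^5
    = 0.53036 + 0.56256 + 0.59671 + 0.63294 + 0.67137 + 7.68346 = 10.67740

$10.68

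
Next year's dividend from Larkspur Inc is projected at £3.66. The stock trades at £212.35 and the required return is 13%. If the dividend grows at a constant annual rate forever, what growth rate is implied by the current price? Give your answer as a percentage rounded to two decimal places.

P = D₁/(r−g) ⇒ g = r − D₁/P = 0.13 − £3.66/£212.35 = 0.112764

11.28%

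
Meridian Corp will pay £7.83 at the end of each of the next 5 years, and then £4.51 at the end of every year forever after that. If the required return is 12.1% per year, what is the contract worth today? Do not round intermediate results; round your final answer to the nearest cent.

£49.21

PV of 5-year annuity: £7.83 × [1 − (1+0.121)^−5] / 0.121 = 28.15561
Perpetuity value at year 5: £4.51 / 0.121 = 37.27273
PV of perpetuity: 37.27273 / (1+0.121)^5 = 21.05538
Total PV = 28.15561 + 21.05538 = 49.21100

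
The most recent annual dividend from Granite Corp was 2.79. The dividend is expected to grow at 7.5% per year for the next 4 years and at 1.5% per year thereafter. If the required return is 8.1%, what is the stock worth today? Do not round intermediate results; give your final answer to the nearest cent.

52.97

D_1 = 2.99925
D_2 = 3.22419
D_3 = 3.46601
D_4 = 3.72596
Terminal value at year 4: TV = D_4×(1+g_2)/(r−g_2) = 3.78185/0.066 = 57.30073
P_0 = D_1/(1+r)^1 + D_2/(1+r)^2 + D_3/(1+r)^3 + D_4/(1+r)^4 + TV/(1+r)^4
    = 2.77451 + 2.75911 + 2.74380 + 2.72857 + 41.96212 = 52.96812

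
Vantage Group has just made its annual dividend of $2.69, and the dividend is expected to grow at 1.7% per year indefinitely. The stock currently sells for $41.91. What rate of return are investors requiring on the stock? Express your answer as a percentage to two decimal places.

D₁ = $2.69 × 1.017 = $2.7357
P = D₁/(r − g) ⇒ r = D₁/P + g = $2.7357/$41.91 + 0.017 = 0.065276 + 0.017 = 0.082276

8.23%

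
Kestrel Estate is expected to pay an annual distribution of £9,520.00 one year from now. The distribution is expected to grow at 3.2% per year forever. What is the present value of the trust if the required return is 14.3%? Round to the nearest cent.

£85765.77

Growing perpetuity: P = D₁ / (r − g) = £9,520.0000 / (0.143 − 0.032) = £85,765.77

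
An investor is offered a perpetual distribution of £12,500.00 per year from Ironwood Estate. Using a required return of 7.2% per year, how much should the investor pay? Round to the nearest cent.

£173611.11

Level perpetuity: PV = C / r = £12,500.00 / 0.072 = £173,611.11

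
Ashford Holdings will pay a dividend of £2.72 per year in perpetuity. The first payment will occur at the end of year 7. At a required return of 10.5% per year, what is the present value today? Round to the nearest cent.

£14.23

Value at end of year 6: C / r = £2.72 / 0.105 = £25.9048
Discount to today: PV = £25.9048 / (1 + 0.105)^6 = £25.9048 / 1.820429 = £14.23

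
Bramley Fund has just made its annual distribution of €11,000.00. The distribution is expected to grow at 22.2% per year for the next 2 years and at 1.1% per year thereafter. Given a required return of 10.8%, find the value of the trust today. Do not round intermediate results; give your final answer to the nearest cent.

€164967.04

D_1 = 13442.00000
D_2 = 16426.12400
Terminal value at year 2: TV = D_2×(1+g_2)/(r−g_2) = 16606.81136/0.097 = 171204.24087
P_0 = D_1/(1+r)^1 + D_2/(1+r)^2 + TV/(1+r)^2
    = 12131.76895 + 13379.98345 + 139455.29140 = 164967.04381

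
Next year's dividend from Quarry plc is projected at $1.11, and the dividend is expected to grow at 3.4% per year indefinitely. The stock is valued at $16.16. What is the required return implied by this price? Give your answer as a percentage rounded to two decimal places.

10.27%

P = D₁/(r − g) ⇒ r = D₁/P + g = $1.1100/$16.16 + 0.034 = 0.068688 + 0.034 = 0.102688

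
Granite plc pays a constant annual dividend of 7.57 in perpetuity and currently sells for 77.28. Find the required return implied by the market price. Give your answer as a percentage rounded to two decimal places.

9.80%

P = C/r ⇒ r = C/P = 7.57/77.28 = 0.097955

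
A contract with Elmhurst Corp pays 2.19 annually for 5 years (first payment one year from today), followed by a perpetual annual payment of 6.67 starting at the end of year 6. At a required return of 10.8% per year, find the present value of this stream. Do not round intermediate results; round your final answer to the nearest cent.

45.12

PV of 5-year annuity: 2.19 × [1 − (1+0.108)^−5] / 0.108 = 8.13490
Perpetuity value at year 5: 6.67 / 0.108 = 61.75926
PV of perpetuity: 61.75926 / (1+0.108)^5 = 36.98310
Total PV = 8.13490 + 36.98310 = 45.11800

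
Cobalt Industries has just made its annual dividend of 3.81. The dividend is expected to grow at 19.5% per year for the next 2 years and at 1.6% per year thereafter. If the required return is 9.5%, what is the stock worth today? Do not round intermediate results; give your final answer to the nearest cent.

67.05

D_1 = 4.55295
D_2 = 5.44078
Terminal value at year 2: TV = D_2×(1+g_2)/(r−g_2) = 5.52783/0.079 = 69.97250
P_0 = D_1/(1+r)^1 + D_2/(1+r)^2 + TV/(1+r)^2
    = 4.15795 + 4.53767 + 58.35783 = 67.05345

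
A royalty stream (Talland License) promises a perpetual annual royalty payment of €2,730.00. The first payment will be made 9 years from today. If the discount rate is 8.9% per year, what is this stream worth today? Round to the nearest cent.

€15507.78

Value at end of year 8: C / r = €2,730.00 / 0.089 = €30,674.1573
Discount to today: PV = €30,674.1573 / (1 + 0.089)^8 = €30,674.1573 / 1.977985 = €15,507.78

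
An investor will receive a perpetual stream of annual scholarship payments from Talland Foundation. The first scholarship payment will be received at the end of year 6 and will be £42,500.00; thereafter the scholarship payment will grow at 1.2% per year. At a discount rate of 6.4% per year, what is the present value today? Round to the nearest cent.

Value at end of year 5: C₁ / (r − g) = £42,500.00 / (0.064 − 0.012) = £817,307.6923
Discount to today: PV = £817,307.6923 / (1 + 0.064)^5 = £817,307.6923 / 1.363666 = £599,345.77

£599345.77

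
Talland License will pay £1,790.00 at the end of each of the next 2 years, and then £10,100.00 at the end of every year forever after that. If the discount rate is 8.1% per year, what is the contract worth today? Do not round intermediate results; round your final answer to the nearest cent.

£109892.72

PV of 2-year annuity: £1,790.00 × [1 − (1+0.081)^−2] / 0.081 = 3187.67270
Perpetuity value at year 2: £10,100.00 / 0.081 = 124691.35802
PV of perpetuity: 124691.35802 / (1+0.081)^2 = 106705.04837
Total PV = 3187.67270 + 106705.04837 = 109892.72107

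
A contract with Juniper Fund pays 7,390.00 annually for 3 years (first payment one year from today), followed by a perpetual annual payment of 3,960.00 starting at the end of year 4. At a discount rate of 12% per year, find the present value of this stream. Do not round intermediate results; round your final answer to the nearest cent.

41238.28

PV of 3-year annuity: 7,390.00 × [1 − (1+0.12)^−3] / 0.12 = 17749.53307
Perpetuity value at year 3: 3,960.00 / 0.12 = 33000.00000
PV of perpetuity: 33000.00000 / (1+0.12)^3 = 23488.74818
Total PV = 17749.53307 + 23488.74818 = 41238.28125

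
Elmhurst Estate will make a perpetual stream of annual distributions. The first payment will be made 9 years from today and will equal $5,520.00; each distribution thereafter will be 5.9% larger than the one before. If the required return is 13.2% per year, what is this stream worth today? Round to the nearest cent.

Value at end of year 8: C₁ / (r − g) = $5,520.00 / (0.132 − 0.059) = $75,616.4384
Discount to today: PV = $75,616.4384 / (1 + 0.132)^8 = $75,616.4384 / 2.696320 = $28,044.31

$28044.31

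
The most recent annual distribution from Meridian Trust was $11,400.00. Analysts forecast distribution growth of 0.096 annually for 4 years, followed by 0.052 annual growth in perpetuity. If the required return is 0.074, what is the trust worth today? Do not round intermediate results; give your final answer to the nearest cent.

$639167.97

D_1 = 12494.40000
D_2 = 13693.86240
D_3 = 15008.47319
D_4 = 16449.28662
Terminal value at year 4: TV = D_4×(1+g_2)/(r−g_2) = 17304.64952/0.022 = 786574.97822
P_0 = D_1/(1+r)^1 + D_2/(1+r)^2 + D_3/(1+r)^3 + D_4/(1+r)^4 + TV/(1+r)^4
    = 11633.51955 + 11871.82256 + 12115.00701 + 12363.17289 + 591184.44896 = 639167.97097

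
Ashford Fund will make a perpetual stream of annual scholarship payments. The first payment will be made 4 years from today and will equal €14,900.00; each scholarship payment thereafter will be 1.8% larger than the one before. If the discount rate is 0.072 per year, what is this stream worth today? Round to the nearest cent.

€223979.44

Value at end of year 3: C₁ / (r − g) = €14,900.00 / (0.072 − 0.018) = €275,925.9259
Discount to today: PV = €275,925.9259 / (1 + 0.072)^3 = €275,925.9259 / 1.231925 = €223,979.44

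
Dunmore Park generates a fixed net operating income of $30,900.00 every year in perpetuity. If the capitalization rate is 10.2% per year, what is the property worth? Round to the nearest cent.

Level perpetuity: PV = C / r = $30,900.00 / 0.102 = $302,941.18

$302941.18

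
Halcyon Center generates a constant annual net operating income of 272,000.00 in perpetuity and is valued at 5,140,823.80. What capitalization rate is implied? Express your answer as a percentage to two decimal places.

P = C/r ⇒ r = C/P = 272,000.00/5,140,823.80 = 0.052910

5.29%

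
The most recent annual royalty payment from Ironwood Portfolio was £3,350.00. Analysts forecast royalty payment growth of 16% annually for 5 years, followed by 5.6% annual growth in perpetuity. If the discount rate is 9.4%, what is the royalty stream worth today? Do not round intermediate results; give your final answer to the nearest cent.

D_1 = 3886.00000
D_2 = 4507.76000
D_3 = 5229.00160
D_4 = 6065.64186
D_5 = 7036.14455
Terminal value at year 5: TV = D_5×(1+g_2)/(r−g_2) = 7430.16865/0.038 = 195530.75389
P_0 = D_1/(1+r)^1 + D_2/(1+r)^2 + D_3/(1+r)^3 + D_4/(1+r)^4 + D_5/(1+r)^5 + TV/(1+r)^5
    = 3552.10238 + 3766.39740 + 3993.62064 + 4234.55205 + 4490.01863 + 124775.25462 = 144811.94573

£144811.95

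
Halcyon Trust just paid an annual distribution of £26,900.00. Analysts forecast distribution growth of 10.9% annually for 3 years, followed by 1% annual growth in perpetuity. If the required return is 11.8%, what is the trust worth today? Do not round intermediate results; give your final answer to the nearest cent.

£324945.91

D_1 = 29832.10000
D_2 = 33083.79890
D_3 = 36689.93298
Terminal value at year 3: TV = D_3×(1+g_2)/(r−g_2) = 37056.83231/0.108 = 343118.81768
P_0 = D_1/(1+r)^1 + D_2/(1+r)^2 + D_3/(1+r)^3 + TV/(1+r)^3
    = 26683.45259 + 26468.64841 + 26255.57343 + 245538.23297 = 324945.90741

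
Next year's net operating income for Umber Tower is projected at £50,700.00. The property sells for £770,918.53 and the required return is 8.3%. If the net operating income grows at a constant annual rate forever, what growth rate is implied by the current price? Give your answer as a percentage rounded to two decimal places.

P = D₁/(r−g) ⇒ g = r − D₁/P = 0.083 − £50,700.00/£770,918.53 = 0.017234

1.72%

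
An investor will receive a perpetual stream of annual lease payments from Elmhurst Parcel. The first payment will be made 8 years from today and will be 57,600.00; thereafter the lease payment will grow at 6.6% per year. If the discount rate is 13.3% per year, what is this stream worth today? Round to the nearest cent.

Value at end of year 7: C₁ / (r − g) = 57,600.00 / (0.133 − 0.066) = 859,701.4925
Discount to today: PV = 859,701.4925 / (1 + 0.133)^7 = 859,701.4925 / 2.396676 = 358,705.73

358705.73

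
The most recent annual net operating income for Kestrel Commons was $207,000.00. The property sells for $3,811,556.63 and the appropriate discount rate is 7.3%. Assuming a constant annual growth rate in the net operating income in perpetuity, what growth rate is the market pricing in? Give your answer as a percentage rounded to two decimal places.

P = D₀(1+g)/(r−g) ⇒ P(r−g) = D₀(1+g) ⇒ g(P+D₀) = P·r − D₀
g = (P·r − D₀)/(P + D₀) = ($3,811,556.63×0.073 − $207,000.00) / ($3,811,556.63 + $207,000.00) = 0.017729

1.77%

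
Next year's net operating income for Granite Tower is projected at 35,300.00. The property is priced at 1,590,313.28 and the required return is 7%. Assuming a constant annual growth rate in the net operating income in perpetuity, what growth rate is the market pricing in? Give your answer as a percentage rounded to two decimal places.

P = D₁/(r−g) ⇒ g = r − D₁/P = 0.07 − 35,300.00/1,590,313.28 = 0.047803

4.78%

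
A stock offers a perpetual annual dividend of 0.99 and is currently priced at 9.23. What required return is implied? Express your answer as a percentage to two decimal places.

P = C/r ⇒ r = C/P = 0.99/9.23 = 0.107259

10.73%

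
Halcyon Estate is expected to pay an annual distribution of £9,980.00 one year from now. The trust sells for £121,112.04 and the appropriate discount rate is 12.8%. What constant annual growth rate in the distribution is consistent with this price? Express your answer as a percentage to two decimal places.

4.56%

P = D₁/(r−g) ⇒ g = r − D₁/P = 0.128 − £9,980.00/£121,112.04 = 0.045597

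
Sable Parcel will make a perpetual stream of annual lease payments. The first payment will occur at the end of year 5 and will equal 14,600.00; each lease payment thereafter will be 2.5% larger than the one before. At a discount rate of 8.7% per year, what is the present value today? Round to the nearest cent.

Value at end of year 4: C₁ / (r − g) = 14,600.00 / (0.087 − 0.025) = 235,483.8710
Discount to today: PV = 235,483.8710 / (1 + 0.087)^4 = 235,483.8710 / 1.396105 = 168,672.00

168672.00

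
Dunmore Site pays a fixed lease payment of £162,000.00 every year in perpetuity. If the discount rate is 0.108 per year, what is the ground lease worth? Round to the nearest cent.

£1500000.00

Level perpetuity: PV = C / r = £162,000.00 / 0.108 = £1,500,000.00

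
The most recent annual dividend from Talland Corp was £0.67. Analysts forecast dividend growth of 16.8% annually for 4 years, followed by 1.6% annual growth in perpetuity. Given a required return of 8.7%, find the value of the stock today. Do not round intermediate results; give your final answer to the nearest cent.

£16.00

D_1 = 0.78256
D_2 = 0.91403
D_3 = 1.06759
D_4 = 1.24694
Terminal value at year 4: TV = D_4×(1+g_2)/(r−g_2) = 1.26689/0.071 = 17.84356
P_0 = D_1/(1+r)^1 + D_2/(1+r)^2 + D_3/(1+r)^3 + D_4/(1+r)^4 + TV/(1+r)^4
    = 0.71993 + 0.77357 + 0.83122 + 0.89316 + 12.78096 = 15.99883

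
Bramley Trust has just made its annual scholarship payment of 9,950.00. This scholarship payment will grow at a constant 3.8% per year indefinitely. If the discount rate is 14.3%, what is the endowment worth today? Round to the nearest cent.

D₁ = D₀ × (1 + g) = 9,950.00 × 1.038 = 10,328.1000
Growing perpetuity: P = D₁ / (r − g) = 10,328.1000 / (0.143 − 0.038) = 98,362.86

98362.86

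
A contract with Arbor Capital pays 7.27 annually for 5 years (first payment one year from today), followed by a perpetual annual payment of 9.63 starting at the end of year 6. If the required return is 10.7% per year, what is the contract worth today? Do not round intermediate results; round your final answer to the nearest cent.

PV of 5-year annuity: 7.27 × [1 − (1+0.107)^−5] / 0.107 = 27.07318
Perpetuity value at year 5: 9.63 / 0.107 = 90.00000
PV of perpetuity: 90.00000 / (1+0.107)^5 = 54.13827
Total PV = 27.07318 + 54.13827 = 81.21146

81.21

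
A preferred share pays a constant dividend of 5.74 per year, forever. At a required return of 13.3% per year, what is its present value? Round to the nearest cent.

Level perpetuity: PV = C / r = 5.74 / 0.133 = 43.16

43.16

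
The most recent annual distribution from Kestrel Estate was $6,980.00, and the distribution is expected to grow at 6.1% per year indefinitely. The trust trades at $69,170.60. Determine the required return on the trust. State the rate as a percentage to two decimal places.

D₁ = $6,980.00 × 1.061 = $7,405.7800
P = D₁/(r − g) ⇒ r = D₁/P + g = $7,405.7800/$69,170.60 + 0.061 = 0.107065 + 0.061 = 0.168065

16.81%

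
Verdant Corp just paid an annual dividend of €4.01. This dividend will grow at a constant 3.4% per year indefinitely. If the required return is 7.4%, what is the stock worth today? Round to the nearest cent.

D₁ = D₀ × (1 + g) = €4.01 × 1.034 = €4.1463
Growing perpetuity: P = D₁ / (r − g) = €4.1463 / (0.074 − 0.034) = €103.66

€103.66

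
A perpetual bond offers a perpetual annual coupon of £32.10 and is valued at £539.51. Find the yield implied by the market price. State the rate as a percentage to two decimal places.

P = C/r ⇒ r = C/P = £32.10/£539.51 = 0.059498

5.95%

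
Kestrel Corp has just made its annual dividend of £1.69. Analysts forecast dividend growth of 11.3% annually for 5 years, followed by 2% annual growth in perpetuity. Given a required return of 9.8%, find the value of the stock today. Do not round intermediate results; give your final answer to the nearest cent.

D_1 = 1.88097
D_2 = 2.09352
D_3 = 2.33009
D_4 = 2.59339
D_5 = 2.88644
Terminal value at year 5: TV = D_5×(1+g_2)/(r−g_2) = 2.94417/0.078 = 37.74575
P_0 = D_1/(1+r)^1 + D_2/(1+r)^2 + D_3/(1+r)^3 + D_4/(1+r)^4 + D_5/(1+r)^5 + TV/(1+r)^5
    = 1.71309 + 1.73649 + 1.76021 + 1.78426 + 1.80863 + 23.65138 = 32.45406

£32.45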